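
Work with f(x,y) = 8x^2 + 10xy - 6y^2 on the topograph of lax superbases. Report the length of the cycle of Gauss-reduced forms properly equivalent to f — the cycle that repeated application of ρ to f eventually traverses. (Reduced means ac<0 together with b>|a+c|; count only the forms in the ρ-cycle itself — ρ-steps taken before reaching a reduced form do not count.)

D = 292, ⌊√D⌋ = 17
river: ρ → (-6,14,4)
river: ρ → (4,10,-12)
river: ρ → (-12,14,2)
river: ρ → (2,14,-12)
river: ρ → (-12,10,4)
river: ρ → (4,14,-6)
river: ρ → (-6,10,8)
river: ρ → (8,6,-8)
river: ρ → (-8,10,6)
river: ρ → (6,14,-4)
river: ρ → (-4,10,12)
river: ρ → (12,14,-2)
river: ρ → (-2,14,12)
river: ρ → (12,10,-4)
river: ρ → (-4,14,6)
river: ρ → (6,10,-8)
river: ρ → (-8,6,8)
river: ρ → (8,10,-6)
ρ-cycle length = 18 (tail of 0 descent steps not counted)

18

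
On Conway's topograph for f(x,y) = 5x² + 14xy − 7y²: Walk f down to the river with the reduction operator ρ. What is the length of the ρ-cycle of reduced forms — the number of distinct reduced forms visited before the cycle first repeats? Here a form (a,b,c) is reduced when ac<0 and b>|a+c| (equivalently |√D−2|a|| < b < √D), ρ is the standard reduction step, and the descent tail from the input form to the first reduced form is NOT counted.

D = 336, ⌊√D⌋ = 18
river: ρ → (-7,14,5)
river: ρ → (5,16,-4)
river: ρ → (-4,16,5)
river: ρ → (5,14,-7)
ρ-cycle length = 4 (tail of 0 descent steps not counted)

4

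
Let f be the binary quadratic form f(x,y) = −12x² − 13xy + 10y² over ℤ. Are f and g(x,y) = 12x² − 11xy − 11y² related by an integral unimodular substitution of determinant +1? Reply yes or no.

D₁ = 649, D₂ = 649
river cycle of f (length 34): (10, 13, -12), (-12, 11, 11), (11, 11, -12), (-12, 13, 10), (10, 7, -15), (-15, 23, 2), (2, 25, -3), (-3, 23, 10), (10, 17, -9), (-9, 19, 8), … (24 more)
river cycle of g (length 34): (-11, 11, 12), (12, 13, -10), (-10, 7, 15), (15, 23, -2), (-2, 25, 3), (3, 23, -10), (-10, 17, 9), (9, 19, -8), (-8, 13, 15), (15, 17, -6), … (24 more)
cycles differ ⇒ inequivalent

no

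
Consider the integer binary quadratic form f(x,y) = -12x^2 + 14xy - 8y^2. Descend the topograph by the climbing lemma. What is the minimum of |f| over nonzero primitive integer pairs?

translate: b→10 (≡-14 mod 24), so (12,-14,8)→(12,10,6)
flip: (12,10,6)→(6,-10,12)
translate: b→2 (≡-10 mod 12), so (6,-10,12)→(6,2,8)
reduced (well bottom): (6,2,8) with a≤c, −a<b≤a
well minimum |f| = |-6| = 6 (negative-definite)

6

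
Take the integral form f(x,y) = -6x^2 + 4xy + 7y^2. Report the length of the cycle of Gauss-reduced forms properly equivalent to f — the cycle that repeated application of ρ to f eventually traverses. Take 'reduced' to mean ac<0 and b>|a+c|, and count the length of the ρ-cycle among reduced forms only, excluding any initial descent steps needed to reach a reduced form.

D = 184, ⌊√D⌋ = 13
river: ρ → (7,10,-3)
river: ρ → (-3,8,10)
river: ρ → (10,12,-1)
river: ρ → (-1,12,10)
river: ρ → (10,8,-3)
river: ρ → (-3,10,7)
river: ρ → (7,4,-6)
river: ρ → (-6,8,5)
river: ρ → (5,12,-2)
river: ρ → (-2,12,5)
river: ρ → (5,8,-6)
river: ρ → (-6,4,7)
ρ-cycle length = 12 (tail of 0 descent steps not counted)

12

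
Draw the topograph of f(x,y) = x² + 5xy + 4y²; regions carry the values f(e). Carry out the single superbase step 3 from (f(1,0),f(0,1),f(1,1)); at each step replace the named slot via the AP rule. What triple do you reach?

start (1,4,10) = (f(1,0),f(0,1),f(1,1))
replace slot 3: 2·(1+4) − 10 = 0 → (1,4,0)

1,4,0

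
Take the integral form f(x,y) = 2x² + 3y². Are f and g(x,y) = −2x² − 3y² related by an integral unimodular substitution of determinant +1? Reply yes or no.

D₁ = -24, D₂ = -24
f: reduced (well bottom): (2,0,3) with a≤c, −a<b≤a
g is negative-definite; reduce −g:
−g: reduced (well bottom): (2,0,3) with a≤c, −a<b≤a
flip sign back: reduced form of g is (-2,0,-3)
reduced forms (2, 0, 3) vs (-2, 0, -3) ⇒ inequivalent

no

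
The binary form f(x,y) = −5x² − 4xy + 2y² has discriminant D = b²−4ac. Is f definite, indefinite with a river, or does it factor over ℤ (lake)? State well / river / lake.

D = b²−4ac = (-4)² − 4·(-5)·2 = 56
D > 0 non-square ⇒ indefinite ⇒ periodic river

river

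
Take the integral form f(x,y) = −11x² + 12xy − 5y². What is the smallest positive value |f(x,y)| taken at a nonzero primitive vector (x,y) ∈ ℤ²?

translate: b→10 (≡-12 mod 22), so (11,-12,5)→(11,10,4)
flip: (11,10,4)→(4,-10,11)
translate: b→-2 (≡-10 mod 8), so (4,-10,11)→(4,-2,5)
reduced (well bottom): (4,-2,5) with a≤c, −a<b≤a
well minimum |f| = |-4| = 4 (negative-definite)

4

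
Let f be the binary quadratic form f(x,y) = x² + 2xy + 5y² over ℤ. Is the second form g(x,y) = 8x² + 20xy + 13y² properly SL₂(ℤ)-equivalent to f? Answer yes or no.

D₁ = -16, D₂ = -16
f: translate: b→0 (≡2 mod 2), so (1,2,5)→(1,0,4)
f: reduced (well bottom): (1,0,4) with a≤c, −a<b≤a
g: translate: b→4 (≡20 mod 16), so (8,20,13)→(8,4,1)
g: flip: (8,4,1)→(1,-4,8)
g: translate: b→0 (≡-4 mod 2), so (1,-4,8)→(1,0,4)
g: reduced (well bottom): (1,0,4) with a≤c, −a<b≤a
reduced forms (1, 0, 4) vs (1, 0, 4) ⇒ equivalent

yes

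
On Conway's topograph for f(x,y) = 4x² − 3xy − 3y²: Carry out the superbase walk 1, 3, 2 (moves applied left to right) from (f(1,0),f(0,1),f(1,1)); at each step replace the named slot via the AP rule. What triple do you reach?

start (4,-3,-2) = (f(1,0),f(0,1),f(1,1))
replace slot 1: 2·((-3)+(-2)) − 4 = -14 → (-14,-3,-2)
replace slot 3: 2·((-14)+(-3)) − (-2) = -32 → (-14,-3,-32)
replace slot 2: 2·((-14)+(-32)) − (-3) = -89 → (-14,-89,-32)

-14,-89,-32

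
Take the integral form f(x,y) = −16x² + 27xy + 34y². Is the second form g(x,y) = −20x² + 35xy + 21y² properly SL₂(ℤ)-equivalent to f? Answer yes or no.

D₁ = 2905, D₂ = 2905
river cycle of f (length 34): (34, 41, -9), (-9, 49, 14), (14, 35, -30), (-30, 25, 19), (19, 51, -4), (-4, 53, 6), (6, 43, -44), (-44, 45, 5), (5, 45, -44), (-44, 43, 6), … (24 more)
river cycle of g (length 34): (21, 49, -6), (-6, 47, 29), (29, 11, -24), (-24, 37, 16), (16, 27, -34), (-34, 41, 9), (9, 49, -14), (-14, 35, 30), (30, 25, -19), (-19, 51, 4), … (24 more)
cycles differ ⇒ inequivalent

no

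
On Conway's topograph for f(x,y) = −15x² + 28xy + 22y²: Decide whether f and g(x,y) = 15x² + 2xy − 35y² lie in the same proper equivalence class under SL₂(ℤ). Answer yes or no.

D₁ = 2104, D₂ = 2104
river cycle of f (length 40): (22, 16, -21), (-21, 26, 17), (17, 42, -5), (-5, 38, 33), (33, 28, -10), (-10, 32, 27), (27, 22, -15), (-15, 38, 11), (11, 28, -30), (-30, 32, 9), … (30 more)
river cycle of g (length 40): (15, 32, -18), (-18, 40, 7), (7, 44, -6), (-6, 40, 21), (21, 44, -2), (-2, 44, 21), (21, 40, -6), (-6, 44, 7), (7, 40, -18), (-18, 32, 15), … (30 more)
cycles differ ⇒ inequivalent

no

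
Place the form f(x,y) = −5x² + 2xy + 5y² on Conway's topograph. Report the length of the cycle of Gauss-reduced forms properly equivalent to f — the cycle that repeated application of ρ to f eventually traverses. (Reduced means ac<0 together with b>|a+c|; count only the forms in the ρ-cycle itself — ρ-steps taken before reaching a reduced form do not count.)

D = 104, ⌊√D⌋ = 10
river: ρ → (5,8,-2)
river: ρ → (-2,8,5)
river: ρ → (5,2,-5)
river: ρ → (-5,8,2)
river: ρ → (2,8,-5)
river: ρ → (-5,2,5)
ρ-cycle length = 6 (tail of 0 descent steps not counted)

6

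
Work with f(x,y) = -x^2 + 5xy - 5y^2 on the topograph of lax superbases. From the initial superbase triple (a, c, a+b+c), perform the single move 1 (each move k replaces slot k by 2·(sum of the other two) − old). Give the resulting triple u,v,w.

start (-1,-5,-1) = (f(1,0),f(0,1),f(1,1))
replace slot 1: 2·((-5)+(-1)) − (-1) = -11 → (-11,-5,-1)

-11,-5,-1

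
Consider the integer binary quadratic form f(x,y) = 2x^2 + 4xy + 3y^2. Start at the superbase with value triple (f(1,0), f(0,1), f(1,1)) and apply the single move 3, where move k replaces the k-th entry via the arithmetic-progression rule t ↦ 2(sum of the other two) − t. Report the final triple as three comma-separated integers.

start (2,3,9) = (f(1,0),f(0,1),f(1,1))
replace slot 3: 2·(2+3) − 9 = 1 → (2,3,1)

2,3,1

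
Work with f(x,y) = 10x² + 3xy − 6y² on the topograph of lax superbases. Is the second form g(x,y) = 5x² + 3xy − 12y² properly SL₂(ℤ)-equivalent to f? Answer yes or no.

D₁ = 249, D₂ = 249
river cycle of f (length 16): (-6, 9, 7), (7, 5, -8), (-8, 11, 4), (4, 13, -5), (-5, 7, 10), (10, 13, -2), (-2, 15, 3), (3, 15, -2), (-2, 13, 10), (10, 7, -5), … (6 more)
river cycle of g (length 16): (5, 13, -4), (-4, 11, 8), (8, 5, -7), (-7, 9, 6), (6, 15, -1), (-1, 15, 6), (6, 9, -7), (-7, 5, 8), (8, 11, -4), (-4, 13, 5), … (6 more)
cycles differ ⇒ inequivalent

no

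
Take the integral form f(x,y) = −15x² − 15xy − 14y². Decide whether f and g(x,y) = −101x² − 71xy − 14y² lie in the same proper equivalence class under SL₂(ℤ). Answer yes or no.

D₁ = -615, D₂ = -615
f is negative-definite; reduce −f:
−f: flip: (15,15,14)→(14,-15,15)
−f: translate: b→13 (≡-15 mod 28), so (14,-15,15)→(14,13,14)
−f: reduced (well bottom): (14,13,14) with a≤c, −a<b≤a
flip sign back: reduced form of f is (-14,-13,-14)
g is negative-definite; reduce −g:
−g: flip: (101,71,14)→(14,-71,101)
−g: translate: b→13 (≡-71 mod 28), so (14,-71,101)→(14,13,14)
−g: reduced (well bottom): (14,13,14) with a≤c, −a<b≤a
flip sign back: reduced form of g is (-14,-13,-14)
reduced forms (-14, -13, -14) vs (-14, -13, -14) ⇒ equivalent

yes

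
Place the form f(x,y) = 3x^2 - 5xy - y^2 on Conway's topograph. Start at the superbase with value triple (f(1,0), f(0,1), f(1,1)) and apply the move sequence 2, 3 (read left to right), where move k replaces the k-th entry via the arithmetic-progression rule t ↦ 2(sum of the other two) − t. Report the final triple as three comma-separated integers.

start (3,-1,-3) = (f(1,0),f(0,1),f(1,1))
replace slot 2: 2·(3+(-3)) − (-1) = 1 → (3,1,-3)
replace slot 3: 2·(3+1) − (-3) = 11 → (3,1,11)

3,1,11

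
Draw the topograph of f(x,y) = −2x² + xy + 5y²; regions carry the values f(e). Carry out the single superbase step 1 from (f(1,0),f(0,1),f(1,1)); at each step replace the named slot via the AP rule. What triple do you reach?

start (-2,5,4) = (f(1,0),f(0,1),f(1,1))
replace slot 1: 2·(5+4) − (-2) = 20 → (20,5,4)

20,5,4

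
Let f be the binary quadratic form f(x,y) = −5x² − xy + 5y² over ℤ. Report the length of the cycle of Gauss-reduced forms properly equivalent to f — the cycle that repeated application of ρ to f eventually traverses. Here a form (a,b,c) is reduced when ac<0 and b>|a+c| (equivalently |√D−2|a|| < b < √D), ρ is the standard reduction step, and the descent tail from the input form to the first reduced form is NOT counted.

D = 101, ⌊√D⌋ = 10
descent: ρ → (5,1,-5)  [lands on river]
river: ρ → (-5,9,1)
river: ρ → (1,9,-5)
river: ρ → (-5,1,5)
river: ρ → (5,9,-1)
river: ρ → (-1,9,5)
ρ-cycle length = 6 (tail of 1 descent step not counted)

6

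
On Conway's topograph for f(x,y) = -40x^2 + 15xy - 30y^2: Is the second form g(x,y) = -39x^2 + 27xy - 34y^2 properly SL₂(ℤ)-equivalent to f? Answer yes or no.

D₁ = -4575, D₂ = -4575
f is negative-definite; reduce −f:
−f: flip: (40,-15,30)→(30,15,40)
−f: reduced (well bottom): (30,15,40) with a≤c, −a<b≤a
flip sign back: reduced form of f is (-30,-15,-40)
g is negative-definite; reduce −g:
−g: flip: (39,-27,34)→(34,27,39)
−g: reduced (well bottom): (34,27,39) with a≤c, −a<b≤a
flip sign back: reduced form of g is (-34,-27,-39)
reduced forms (-30, -15, -40) vs (-34, -27, -39) ⇒ inequivalent

no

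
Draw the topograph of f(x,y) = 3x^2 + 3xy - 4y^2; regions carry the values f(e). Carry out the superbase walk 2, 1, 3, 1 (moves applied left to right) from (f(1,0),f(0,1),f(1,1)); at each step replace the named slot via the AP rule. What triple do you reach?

start (3,-4,2) = (f(1,0),f(0,1),f(1,1))
replace slot 2: 2·(3+2) − (-4) = 14 → (3,14,2)
replace slot 1: 2·(14+2) − 3 = 29 → (29,14,2)
replace slot 3: 2·(29+14) − 2 = 84 → (29,14,84)
replace slot 1: 2·(14+84) − 29 = 167 → (167,14,84)

167,14,84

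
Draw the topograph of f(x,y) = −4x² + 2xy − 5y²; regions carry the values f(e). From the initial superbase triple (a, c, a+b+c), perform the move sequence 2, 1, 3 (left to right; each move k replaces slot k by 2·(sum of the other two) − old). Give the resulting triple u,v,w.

start (-4,-5,-7) = (f(1,0),f(0,1),f(1,1))
replace slot 2: 2·((-4)+(-7)) − (-5) = -17 → (-4,-17,-7)
replace slot 1: 2·((-17)+(-7)) − (-4) = -44 → (-44,-17,-7)
replace slot 3: 2·((-44)+(-17)) − (-7) = -115 → (-44,-17,-115)

-44,-17,-115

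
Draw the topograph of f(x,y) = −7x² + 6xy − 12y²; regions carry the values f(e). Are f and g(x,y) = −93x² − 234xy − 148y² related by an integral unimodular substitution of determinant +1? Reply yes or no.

D₁ = -300, D₂ = -300
f is negative-definite; reduce −f:
−f: reduced (well bottom): (7,-6,12) with a≤c, −a<b≤a
flip sign back: reduced form of f is (-7,6,-12)
g is negative-definite; reduce −g:
−g: translate: b→48 (≡234 mod 186), so (93,234,148)→(93,48,7)
−g: flip: (93,48,7)→(7,-48,93)
−g: translate: b→-6 (≡-48 mod 14), so (7,-48,93)→(7,-6,12)
−g: reduced (well bottom): (7,-6,12) with a≤c, −a<b≤a
flip sign back: reduced form of g is (-7,6,-12)
reduced forms (-7, 6, -12) vs (-7, 6, -12) ⇒ equivalent

yes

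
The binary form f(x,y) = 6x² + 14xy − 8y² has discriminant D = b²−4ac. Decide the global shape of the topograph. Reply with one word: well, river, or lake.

D = b²−4ac = 14² − 4·6·(-8) = 388
D > 0 non-square ⇒ indefinite ⇒ periodic river

river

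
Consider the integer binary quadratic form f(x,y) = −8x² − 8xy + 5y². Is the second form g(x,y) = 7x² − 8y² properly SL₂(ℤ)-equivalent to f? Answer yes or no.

D₁ = 224, D₂ = 224
river cycle of f (length 4): (5, 8, -8), (-8, 8, 5), (5, 12, -4), (-4, 12, 5)
river cycle of g (length 2): (7, 14, -1), (-1, 14, 7)
cycles differ ⇒ inequivalent

no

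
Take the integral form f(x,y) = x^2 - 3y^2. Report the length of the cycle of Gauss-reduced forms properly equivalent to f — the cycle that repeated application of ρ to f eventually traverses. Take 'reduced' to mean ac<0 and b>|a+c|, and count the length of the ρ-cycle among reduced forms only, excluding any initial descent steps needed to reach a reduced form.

D = 12, ⌊√D⌋ = 3
descent: ρ → (-3,0,1)
descent: ρ → (1,2,-2)  [lands on river]
river: ρ → (-2,2,1)
ρ-cycle length = 2 (tail of 2 descent steps not counted)

2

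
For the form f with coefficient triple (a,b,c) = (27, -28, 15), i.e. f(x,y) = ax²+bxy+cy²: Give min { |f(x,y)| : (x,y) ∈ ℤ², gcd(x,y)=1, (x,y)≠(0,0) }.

translate: b→26 (≡-28 mod 54), so (27,-28,15)→(27,26,14)
flip: (27,26,14)→(14,-26,27)
translate: b→2 (≡-26 mod 28), so (14,-26,27)→(14,2,15)
reduced (well bottom): (14,2,15) with a≤c, −a<b≤a
well minimum = a = 14

14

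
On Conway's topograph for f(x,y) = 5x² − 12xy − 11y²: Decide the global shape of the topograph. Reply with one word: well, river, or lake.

D = b²−4ac = (-12)² − 4·5·(-11) = 364
D > 0 non-square ⇒ indefinite ⇒ periodic river

river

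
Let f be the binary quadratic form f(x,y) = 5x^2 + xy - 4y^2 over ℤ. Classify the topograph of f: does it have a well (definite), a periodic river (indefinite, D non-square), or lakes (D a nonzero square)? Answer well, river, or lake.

D = b²−4ac = 1² − 4·5·(-4) = 81
D = 9² is a perfect square ⇒ form factors over ℤ ⇒ lakes

lake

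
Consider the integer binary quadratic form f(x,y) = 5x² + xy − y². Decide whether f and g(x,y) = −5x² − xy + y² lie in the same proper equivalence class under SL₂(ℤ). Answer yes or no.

D₁ = 21, D₂ = 21
river cycle of f (length 2): (-1, 3, 3), (3, 3, -1)
river cycle of g (length 2): (1, 3, -3), (-3, 3, 1)
cycles differ ⇒ inequivalent

no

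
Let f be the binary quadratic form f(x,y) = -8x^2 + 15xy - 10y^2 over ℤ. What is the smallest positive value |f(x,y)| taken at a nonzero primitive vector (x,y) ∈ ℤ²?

translate: b→1 (≡-15 mod 16), so (8,-15,10)→(8,1,3)
flip: (8,1,3)→(3,-1,8)
reduced (well bottom): (3,-1,8) with a≤c, −a<b≤a
well minimum |f| = |-3| = 3 (negative-definite)

3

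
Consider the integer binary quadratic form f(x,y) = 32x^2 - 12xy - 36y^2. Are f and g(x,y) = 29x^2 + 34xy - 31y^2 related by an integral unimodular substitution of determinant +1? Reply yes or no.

D₁ = 4752, D₂ = 4752
river cycle of f (length 10): (-36, 12, 32), (32, 52, -16), (-16, 44, 44), (44, 44, -16), (-16, 52, 32), (32, 12, -36), (-36, 60, 8), (8, 68, -4), (-4, 68, 8), (8, 60, -36)
river cycle of g (length 16): (-31, 28, 32), (32, 36, -27), (-27, 18, 41), (41, 64, -4), (-4, 64, 41), (41, 18, -27), (-27, 36, 32), (32, 28, -31), (-31, 34, 29), (29, 24, -36), … (6 more)
cycles differ ⇒ inequivalent

no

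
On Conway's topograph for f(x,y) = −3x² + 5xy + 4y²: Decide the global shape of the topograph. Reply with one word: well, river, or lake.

D = b²−4ac = 5² − 4·(-3)·4 = 73
D > 0 non-square ⇒ indefinite ⇒ periodic river

river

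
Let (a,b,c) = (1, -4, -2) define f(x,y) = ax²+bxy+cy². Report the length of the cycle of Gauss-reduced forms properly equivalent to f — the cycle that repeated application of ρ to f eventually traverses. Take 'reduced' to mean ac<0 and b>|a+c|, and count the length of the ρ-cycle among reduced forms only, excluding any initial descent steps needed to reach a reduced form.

D = 24, ⌊√D⌋ = 4
descent: ρ → (-2,4,1)  [lands on river]
river: ρ → (1,4,-2)
ρ-cycle length = 2 (tail of 1 descent step not counted)

2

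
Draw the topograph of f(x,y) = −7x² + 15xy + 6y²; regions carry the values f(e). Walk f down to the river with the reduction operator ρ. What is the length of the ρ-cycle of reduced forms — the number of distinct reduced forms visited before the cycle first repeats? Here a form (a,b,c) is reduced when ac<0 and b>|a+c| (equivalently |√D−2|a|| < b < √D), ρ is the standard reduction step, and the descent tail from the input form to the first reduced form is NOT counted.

D = 393, ⌊√D⌋ = 19
river: ρ → (6,9,-13)
river: ρ → (-13,17,2)
river: ρ → (2,19,-4)
river: ρ → (-4,13,14)
river: ρ → (14,15,-3)
river: ρ → (-3,15,14)
river: ρ → (14,13,-4)
river: ρ → (-4,19,2)
river: ρ → (2,17,-13)
river: ρ → (-13,9,6)
river: ρ → (6,15,-7)
river: ρ → (-7,13,8)
river: ρ → (8,19,-1)
river: ρ → (-1,19,8)
river: ρ → (8,13,-7)
river: ρ → (-7,15,6)
ρ-cycle length = 16 (tail of 0 descent steps not counted)

16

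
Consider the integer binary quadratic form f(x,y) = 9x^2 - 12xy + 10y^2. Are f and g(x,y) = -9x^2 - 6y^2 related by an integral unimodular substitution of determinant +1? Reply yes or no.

D₁ = -216, D₂ = -216
f: translate: b→6 (≡-12 mod 18), so (9,-12,10)→(9,6,7)
f: flip: (9,6,7)→(7,-6,9)
f: reduced (well bottom): (7,-6,9) with a≤c, −a<b≤a
g is negative-definite; reduce −g:
−g: flip: (9,0,6)→(6,0,9)
−g: reduced (well bottom): (6,0,9) with a≤c, −a<b≤a
flip sign back: reduced form of g is (-6,0,-9)
reduced forms (7, -6, 9) vs (-6, 0, -9) ⇒ inequivalent

no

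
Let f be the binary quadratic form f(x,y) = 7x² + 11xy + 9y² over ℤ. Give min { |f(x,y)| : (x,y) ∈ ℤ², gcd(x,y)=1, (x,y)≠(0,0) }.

translate: b→-3 (≡11 mod 14), so (7,11,9)→(7,-3,5)
flip: (7,-3,5)→(5,3,7)
reduced (well bottom): (5,3,7) with a≤c, −a<b≤a
well minimum = a = 5

5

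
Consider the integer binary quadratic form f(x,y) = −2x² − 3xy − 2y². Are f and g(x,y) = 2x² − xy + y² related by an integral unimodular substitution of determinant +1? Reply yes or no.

D₁ = -7, D₂ = -7
f is negative-definite; reduce −f:
−f: translate: b→-1 (≡3 mod 4), so (2,3,2)→(2,-1,1)
−f: flip: (2,-1,1)→(1,1,2)
−f: reduced (well bottom): (1,1,2) with a≤c, −a<b≤a
flip sign back: reduced form of f is (-1,-1,-2)
g: flip: (2,-1,1)→(1,1,2)
g: reduced (well bottom): (1,1,2) with a≤c, −a<b≤a
reduced forms (-1, -1, -2) vs (1, 1, 2) ⇒ inequivalent

no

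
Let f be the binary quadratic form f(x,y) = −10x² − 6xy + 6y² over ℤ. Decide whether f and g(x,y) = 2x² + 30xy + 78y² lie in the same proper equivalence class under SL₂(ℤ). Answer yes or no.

D₁ = 276, D₂ = 276
river cycle of f (length 4): (6, 6, -10), (-10, 14, 2), (2, 14, -10), (-10, 6, 6)
river cycle of g (length 4): (2, 14, -10), (-10, 6, 6), (6, 6, -10), (-10, 14, 2)
cycles coincide ⇒ equivalent

yes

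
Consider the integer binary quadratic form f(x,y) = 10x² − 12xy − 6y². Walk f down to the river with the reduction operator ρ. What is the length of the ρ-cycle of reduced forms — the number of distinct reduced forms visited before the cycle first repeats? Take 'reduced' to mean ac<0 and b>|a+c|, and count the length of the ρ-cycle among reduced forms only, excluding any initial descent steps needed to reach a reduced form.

D = 384, ⌊√D⌋ = 19
descent: ρ → (-6,12,10)  [lands on river]
river: ρ → (10,8,-8)
river: ρ → (-8,8,10)
river: ρ → (10,12,-6)
ρ-cycle length = 4 (tail of 1 descent step not counted)

4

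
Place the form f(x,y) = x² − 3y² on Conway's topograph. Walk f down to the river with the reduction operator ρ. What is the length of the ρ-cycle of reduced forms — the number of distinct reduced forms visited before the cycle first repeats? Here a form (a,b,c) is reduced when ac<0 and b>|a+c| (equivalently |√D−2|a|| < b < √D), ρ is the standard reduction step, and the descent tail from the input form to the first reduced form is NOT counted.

D = 12, ⌊√D⌋ = 3
descent: ρ → (-3,0,1)
descent: ρ → (1,2,-2)  [lands on river]
river: ρ → (-2,2,1)
ρ-cycle length = 2 (tail of 2 descent steps not counted)

2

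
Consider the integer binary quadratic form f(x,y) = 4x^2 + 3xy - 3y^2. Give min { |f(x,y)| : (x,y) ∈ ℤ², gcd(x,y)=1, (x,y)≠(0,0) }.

river: ρ → (-3,3,4)
river: ρ → (4,5,-2)
river: ρ → (-2,7,1)
river: ρ → (1,7,-2)
river: ρ → (-2,5,4)
river: ρ → (4,3,-3)
closes: descent 0, river 6
min |a| on river = 1

1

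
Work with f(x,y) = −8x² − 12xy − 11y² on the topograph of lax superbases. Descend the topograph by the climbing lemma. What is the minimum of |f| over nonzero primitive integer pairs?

translate: b→-4 (≡12 mod 16), so (8,12,11)→(8,-4,7)
flip: (8,-4,7)→(7,4,8)
reduced (well bottom): (7,4,8) with a≤c, −a<b≤a
well minimum |f| = |-7| = 7 (negative-definite)

7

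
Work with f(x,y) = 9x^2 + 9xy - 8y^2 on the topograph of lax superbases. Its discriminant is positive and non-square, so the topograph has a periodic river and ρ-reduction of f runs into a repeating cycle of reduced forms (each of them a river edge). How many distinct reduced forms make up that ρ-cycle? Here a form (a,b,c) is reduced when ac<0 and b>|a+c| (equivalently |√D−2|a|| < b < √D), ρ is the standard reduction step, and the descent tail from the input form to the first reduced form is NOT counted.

D = 369, ⌊√D⌋ = 19
river: ρ → (-8,7,10)
river: ρ → (10,13,-5)
river: ρ → (-5,17,4)
river: ρ → (4,15,-9)
river: ρ → (-9,3,10)
river: ρ → (10,17,-2)
river: ρ → (-2,19,1)
river: ρ → (1,19,-2)
river: ρ → (-2,17,10)
river: ρ → (10,3,-9)
river: ρ → (-9,15,4)
river: ρ → (4,17,-5)
river: ρ → (-5,13,10)
river: ρ → (10,7,-8)
river: ρ → (-8,9,9)
river: ρ → (9,9,-8)
ρ-cycle length = 16 (tail of 0 descent steps not counted)

16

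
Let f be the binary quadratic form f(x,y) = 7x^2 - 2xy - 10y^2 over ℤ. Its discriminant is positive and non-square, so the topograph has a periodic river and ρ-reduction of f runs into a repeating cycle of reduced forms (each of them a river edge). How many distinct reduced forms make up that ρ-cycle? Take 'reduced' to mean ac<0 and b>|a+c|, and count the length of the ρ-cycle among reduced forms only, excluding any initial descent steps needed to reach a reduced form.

D = 284, ⌊√D⌋ = 16
descent: ρ → (-10,2,7)
descent: ρ → (7,12,-5)  [lands on river]
river: ρ → (-5,8,11)
river: ρ → (11,14,-2)
river: ρ → (-2,14,11)
river: ρ → (11,8,-5)
river: ρ → (-5,12,7)
river: ρ → (7,16,-1)
river: ρ → (-1,16,7)
ρ-cycle length = 8 (tail of 2 descent steps not counted)

8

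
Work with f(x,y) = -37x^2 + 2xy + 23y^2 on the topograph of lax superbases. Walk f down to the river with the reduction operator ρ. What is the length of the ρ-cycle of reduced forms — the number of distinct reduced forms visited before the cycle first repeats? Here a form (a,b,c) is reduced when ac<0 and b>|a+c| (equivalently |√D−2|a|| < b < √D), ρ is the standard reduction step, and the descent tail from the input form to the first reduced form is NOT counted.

D = 3408, ⌊√D⌋ = 58
descent: ρ → (23,44,-16)  [lands on river]
river: ρ → (-16,52,11)
river: ρ → (11,58,-1)
river: ρ → (-1,58,11)
river: ρ → (11,52,-16)
river: ρ → (-16,44,23)
river: ρ → (23,48,-12)
river: ρ → (-12,48,23)
ρ-cycle length = 8 (tail of 1 descent step not counted)

8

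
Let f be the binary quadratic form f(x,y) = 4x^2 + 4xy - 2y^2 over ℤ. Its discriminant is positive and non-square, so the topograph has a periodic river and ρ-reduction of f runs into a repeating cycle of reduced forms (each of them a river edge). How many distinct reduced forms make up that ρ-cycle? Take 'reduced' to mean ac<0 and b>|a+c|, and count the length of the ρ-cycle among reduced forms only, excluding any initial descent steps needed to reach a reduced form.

D = 48, ⌊√D⌋ = 6
river: ρ → (-2,4,4)
river: ρ → (4,4,-2)
ρ-cycle length = 2 (tail of 0 descent steps not counted)

2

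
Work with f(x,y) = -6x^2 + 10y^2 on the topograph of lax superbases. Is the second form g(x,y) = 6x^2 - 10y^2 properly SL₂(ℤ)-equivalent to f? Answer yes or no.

D₁ = 240, D₂ = 240
river cycle of f (length 2): (-6, 12, 4), (4, 12, -6)
river cycle of g (length 2): (6, 12, -4), (-4, 12, 6)
cycles differ ⇒ inequivalent

no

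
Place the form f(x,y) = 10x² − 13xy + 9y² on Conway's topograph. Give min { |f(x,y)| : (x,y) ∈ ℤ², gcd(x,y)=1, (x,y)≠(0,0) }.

translate: b→7 (≡-13 mod 20), so (10,-13,9)→(10,7,6)
flip: (10,7,6)→(6,-7,10)
translate: b→5 (≡-7 mod 12), so (6,-7,10)→(6,5,9)
reduced (well bottom): (6,5,9) with a≤c, −a<b≤a
well minimum = a = 6

6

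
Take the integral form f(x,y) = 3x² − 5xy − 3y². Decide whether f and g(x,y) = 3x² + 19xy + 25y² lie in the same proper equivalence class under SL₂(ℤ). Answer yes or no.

D₁ = 61, D₂ = 61
river cycle of f (length 6): (-3, 5, 3), (3, 7, -1), (-1, 7, 3), (3, 5, -3), (-3, 7, 1), (1, 7, -3)
river cycle of g (length 6): (3, 7, -1), (-1, 7, 3), (3, 5, -3), (-3, 7, 1), (1, 7, -3), (-3, 5, 3)
cycles coincide ⇒ equivalent

yes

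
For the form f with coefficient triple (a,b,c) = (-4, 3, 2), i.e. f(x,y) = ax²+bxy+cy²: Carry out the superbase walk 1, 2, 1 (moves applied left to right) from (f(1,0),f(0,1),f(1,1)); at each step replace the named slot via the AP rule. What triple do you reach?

start (-4,2,1) = (f(1,0),f(0,1),f(1,1))
replace slot 1: 2·(2+1) − (-4) = 10 → (10,2,1)
replace slot 2: 2·(10+1) − 2 = 20 → (10,20,1)
replace slot 1: 2·(20+1) − 10 = 32 → (32,20,1)

32,20,1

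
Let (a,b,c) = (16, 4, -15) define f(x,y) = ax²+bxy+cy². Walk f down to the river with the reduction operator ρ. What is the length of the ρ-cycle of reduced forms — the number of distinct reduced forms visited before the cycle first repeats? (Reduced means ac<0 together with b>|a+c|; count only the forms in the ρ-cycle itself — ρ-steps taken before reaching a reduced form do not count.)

D = 976, ⌊√D⌋ = 31
river: ρ → (-15,26,5)
river: ρ → (5,24,-20)
river: ρ → (-20,16,9)
river: ρ → (9,20,-16)
river: ρ → (-16,12,13)
river: ρ → (13,14,-15)
river: ρ → (-15,16,12)
river: ρ → (12,8,-19)
river: ρ → (-19,30,1)
river: ρ → (1,30,-19)
river: ρ → (-19,8,12)
river: ρ → (12,16,-15)
river: ρ → (-15,14,13)
river: ρ → (13,12,-16)
river: ρ → (-16,20,9)
river: ρ → (9,16,-20)
river: ρ → (-20,24,5)
river: ρ → (5,26,-15)
river: ρ → (-15,4,16)
river: ρ → (16,28,-3)
river: ρ → (-3,26,25)
river: ρ → (25,24,-4)
river: ρ → (-4,24,25)
river: ρ → (25,26,-3)
river: ρ → (-3,28,16)
river: ρ → (16,4,-15)
ρ-cycle length = 26 (tail of 0 descent steps not counted)

26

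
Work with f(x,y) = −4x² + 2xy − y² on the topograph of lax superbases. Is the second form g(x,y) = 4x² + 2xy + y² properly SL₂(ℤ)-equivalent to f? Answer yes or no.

D₁ = -12, D₂ = -12
f is negative-definite; reduce −f:
−f: flip: (4,-2,1)→(1,2,4)
−f: translate: b→0 (≡2 mod 2), so (1,2,4)→(1,0,3)
−f: reduced (well bottom): (1,0,3) with a≤c, −a<b≤a
flip sign back: reduced form of f is (-1,0,-3)
g: flip: (4,2,1)→(1,-2,4)
g: translate: b→0 (≡-2 mod 2), so (1,-2,4)→(1,0,3)
g: reduced (well bottom): (1,0,3) with a≤c, −a<b≤a
reduced forms (-1, 0, -3) vs (1, 0, 3) ⇒ inequivalent

no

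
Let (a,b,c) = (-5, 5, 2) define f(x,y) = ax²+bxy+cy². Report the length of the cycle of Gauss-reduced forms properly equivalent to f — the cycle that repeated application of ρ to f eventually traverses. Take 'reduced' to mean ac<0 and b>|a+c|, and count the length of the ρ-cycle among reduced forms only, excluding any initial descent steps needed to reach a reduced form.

D = 65, ⌊√D⌋ = 8
river: ρ → (2,7,-2)
river: ρ → (-2,5,5)
river: ρ → (5,5,-2)
river: ρ → (-2,7,2)
river: ρ → (2,5,-5)
river: ρ → (-5,5,2)
ρ-cycle length = 6 (tail of 0 descent steps not counted)

6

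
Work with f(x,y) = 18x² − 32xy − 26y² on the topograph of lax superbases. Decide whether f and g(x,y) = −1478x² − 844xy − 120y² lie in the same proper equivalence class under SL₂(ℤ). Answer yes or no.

D₁ = 2896, D₂ = 2896
river cycle of f (length 42): (-26, 32, 18), (18, 40, -18), (-18, 32, 26), (26, 20, -24), (-24, 28, 22), (22, 16, -30), (-30, 44, 8), (8, 52, -6), (-6, 44, 40), (40, 36, -10), … (32 more)
river cycle of g (length 42): (-22, 28, 24), (24, 20, -26), (-26, 32, 18), (18, 40, -18), (-18, 32, 26), (26, 20, -24), (-24, 28, 22), (22, 16, -30), (-30, 44, 8), (8, 52, -6), … (32 more)
cycles coincide ⇒ equivalent

yes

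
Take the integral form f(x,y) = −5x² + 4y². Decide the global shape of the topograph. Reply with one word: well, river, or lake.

D = b²−4ac = 0² − 4·(-5)·4 = 80
D > 0 non-square ⇒ indefinite ⇒ periodic river

river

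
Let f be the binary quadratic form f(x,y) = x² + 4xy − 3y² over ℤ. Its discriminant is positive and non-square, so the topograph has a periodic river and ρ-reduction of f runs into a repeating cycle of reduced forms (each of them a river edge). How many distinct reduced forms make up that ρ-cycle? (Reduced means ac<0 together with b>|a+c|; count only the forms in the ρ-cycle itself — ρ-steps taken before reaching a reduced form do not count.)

D = 28, ⌊√D⌋ = 5
river: ρ → (-3,2,2)
river: ρ → (2,2,-3)
river: ρ → (-3,4,1)
river: ρ → (1,4,-3)
ρ-cycle length = 4 (tail of 0 descent steps not counted)

4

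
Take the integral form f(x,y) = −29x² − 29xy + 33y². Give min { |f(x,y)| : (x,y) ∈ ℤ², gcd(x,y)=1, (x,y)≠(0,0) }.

descent: ρ → (33,29,-29)  [lands on river]
river: ρ → (-29,29,33)
river: ρ → (33,37,-25)
river: ρ → (-25,63,7)
river: ρ → (7,63,-25)
river: ρ → (-25,37,33)
closes: descent 1, river 6
min |a| on river = 7

7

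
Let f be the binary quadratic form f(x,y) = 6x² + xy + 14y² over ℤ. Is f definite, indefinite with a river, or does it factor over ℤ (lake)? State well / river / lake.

D = b²−4ac = 1² − 4·6·14 = -335
D < 0 ⇒ definite ⇒ every region one sign ⇒ single well

well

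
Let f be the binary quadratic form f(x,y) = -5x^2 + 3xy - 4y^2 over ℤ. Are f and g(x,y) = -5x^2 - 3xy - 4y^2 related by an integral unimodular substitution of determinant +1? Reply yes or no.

D₁ = -71, D₂ = -71
f is negative-definite; reduce −f:
−f: flip: (5,-3,4)→(4,3,5)
−f: reduced (well bottom): (4,3,5) with a≤c, −a<b≤a
flip sign back: reduced form of f is (-4,-3,-5)
g is negative-definite; reduce −g:
−g: flip: (5,3,4)→(4,-3,5)
−g: reduced (well bottom): (4,-3,5) with a≤c, −a<b≤a
flip sign back: reduced form of g is (-4,3,-5)
reduced forms (-4, -3, -5) vs (-4, 3, -5) ⇒ inequivalent

no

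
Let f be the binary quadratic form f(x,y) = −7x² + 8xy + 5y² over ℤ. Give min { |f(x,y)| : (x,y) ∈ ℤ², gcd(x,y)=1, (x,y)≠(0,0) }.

river: ρ → (5,12,-3)
river: ρ → (-3,12,5)
river: ρ → (5,8,-7)
river: ρ → (-7,6,6)
river: ρ → (6,6,-7)
river: ρ → (-7,8,5)
closes: descent 0, river 6
min |a| on river = 3

3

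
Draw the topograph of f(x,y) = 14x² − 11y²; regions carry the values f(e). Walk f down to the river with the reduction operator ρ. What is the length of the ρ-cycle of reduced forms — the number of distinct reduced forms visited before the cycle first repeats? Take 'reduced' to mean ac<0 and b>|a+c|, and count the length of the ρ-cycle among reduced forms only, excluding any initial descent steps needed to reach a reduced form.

D = 616, ⌊√D⌋ = 24
descent: ρ → (-11,22,3)  [lands on river]
river: ρ → (3,20,-18)
river: ρ → (-18,16,5)
river: ρ → (5,24,-2)
river: ρ → (-2,24,5)
river: ρ → (5,16,-18)
river: ρ → (-18,20,3)
river: ρ → (3,22,-11)
ρ-cycle length = 8 (tail of 1 descent step not counted)

8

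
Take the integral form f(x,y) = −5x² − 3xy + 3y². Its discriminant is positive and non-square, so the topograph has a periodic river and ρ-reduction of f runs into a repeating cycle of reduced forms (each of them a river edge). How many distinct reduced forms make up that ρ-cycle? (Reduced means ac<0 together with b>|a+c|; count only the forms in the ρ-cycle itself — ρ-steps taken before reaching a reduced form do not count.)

D = 69, ⌊√D⌋ = 8
descent: ρ → (3,3,-5)  [lands on river]
river: ρ → (-5,7,1)
river: ρ → (1,7,-5)
river: ρ → (-5,3,3)
ρ-cycle length = 4 (tail of 1 descent step not counted)

4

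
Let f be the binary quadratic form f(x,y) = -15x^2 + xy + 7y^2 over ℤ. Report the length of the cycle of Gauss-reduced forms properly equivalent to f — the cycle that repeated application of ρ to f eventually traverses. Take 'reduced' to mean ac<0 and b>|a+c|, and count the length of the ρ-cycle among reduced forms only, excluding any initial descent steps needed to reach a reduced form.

D = 421, ⌊√D⌋ = 20
descent: ρ → (7,13,-9)  [lands on river]
river: ρ → (-9,5,11)
river: ρ → (11,17,-3)
river: ρ → (-3,19,5)
river: ρ → (5,11,-15)
river: ρ → (-15,19,1)
river: ρ → (1,19,-15)
river: ρ → (-15,11,5)
river: ρ → (5,19,-3)
river: ρ → (-3,17,11)
river: ρ → (11,5,-9)
river: ρ → (-9,13,7)
river: ρ → (7,15,-7)
river: ρ → (-7,13,9)
river: ρ → (9,5,-11)
river: ρ → (-11,17,3)
river: ρ → (3,19,-5)
river: ρ → (-5,11,15)
river: ρ → (15,19,-1)
river: ρ → (-1,19,15)
river: ρ → (15,11,-5)
river: ρ → (-5,19,3)
river: ρ → (3,17,-11)
river: ρ → (-11,5,9)
river: ρ → (9,13,-7)
river: ρ → (-7,15,7)
ρ-cycle length = 26 (tail of 1 descent step not counted)

26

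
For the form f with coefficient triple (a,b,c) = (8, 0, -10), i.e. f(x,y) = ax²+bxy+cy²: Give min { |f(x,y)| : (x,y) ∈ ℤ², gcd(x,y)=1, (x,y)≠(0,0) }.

descent: ρ → (-10,0,8)
descent: ρ → (8,16,-2)  [lands on river]
river: ρ → (-2,16,8)
closes: descent 2, river 2
min |a| on river = 2

2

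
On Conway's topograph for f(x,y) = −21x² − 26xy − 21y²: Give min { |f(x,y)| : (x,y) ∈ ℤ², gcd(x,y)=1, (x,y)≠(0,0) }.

translate: b→-16 (≡26 mod 42), so (21,26,21)→(21,-16,16)
flip: (21,-16,16)→(16,16,21)
reduced (well bottom): (16,16,21) with a≤c, −a<b≤a
well minimum |f| = |-16| = 16 (negative-definite)

16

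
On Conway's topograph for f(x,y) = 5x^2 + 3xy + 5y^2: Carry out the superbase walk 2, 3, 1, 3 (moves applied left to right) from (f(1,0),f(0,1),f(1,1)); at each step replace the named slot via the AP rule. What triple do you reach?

start (5,5,13) = (f(1,0),f(0,1),f(1,1))
replace slot 2: 2·(5+13) − 5 = 31 → (5,31,13)
replace slot 3: 2·(5+31) − 13 = 59 → (5,31,59)
replace slot 1: 2·(31+59) − 5 = 175 → (175,31,59)
replace slot 3: 2·(175+31) − 59 = 353 → (175,31,353)

175,31,353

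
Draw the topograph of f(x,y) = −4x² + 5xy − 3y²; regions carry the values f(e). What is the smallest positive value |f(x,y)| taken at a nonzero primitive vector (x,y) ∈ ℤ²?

translate: b→3 (≡-5 mod 8), so (4,-5,3)→(4,3,2)
flip: (4,3,2)→(2,-3,4)
translate: b→1 (≡-3 mod 4), so (2,-3,4)→(2,1,3)
reduced (well bottom): (2,1,3) with a≤c, −a<b≤a
well minimum |f| = |-2| = 2 (negative-definite)

2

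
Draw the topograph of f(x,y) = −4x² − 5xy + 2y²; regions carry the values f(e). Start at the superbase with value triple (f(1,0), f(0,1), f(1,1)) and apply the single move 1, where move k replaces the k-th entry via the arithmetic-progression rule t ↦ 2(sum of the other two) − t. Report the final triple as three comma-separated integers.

start (-4,2,-7) = (f(1,0),f(0,1),f(1,1))
replace slot 1: 2·(2+(-7)) − (-4) = -6 → (-6,2,-7)

-6,2,-7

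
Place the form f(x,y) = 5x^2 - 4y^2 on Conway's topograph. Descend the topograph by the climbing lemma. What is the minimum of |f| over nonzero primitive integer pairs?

descent: ρ → (-4,8,1)  [lands on river]
river: ρ → (1,8,-4)
closes: descent 1, river 2
min |a| on river = 1

1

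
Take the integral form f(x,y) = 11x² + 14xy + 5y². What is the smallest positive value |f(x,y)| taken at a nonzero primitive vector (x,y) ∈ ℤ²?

translate: b→-8 (≡14 mod 22), so (11,14,5)→(11,-8,2)
flip: (11,-8,2)→(2,8,11)
translate: b→0 (≡8 mod 4), so (2,8,11)→(2,0,3)
reduced (well bottom): (2,0,3) with a≤c, −a<b≤a
well minimum = a = 2

2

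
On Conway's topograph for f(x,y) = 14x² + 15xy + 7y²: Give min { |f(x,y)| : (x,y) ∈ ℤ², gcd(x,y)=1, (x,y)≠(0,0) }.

translate: b→-13 (≡15 mod 28), so (14,15,7)→(14,-13,6)
flip: (14,-13,6)→(6,13,14)
translate: b→1 (≡13 mod 12), so (6,13,14)→(6,1,7)
reduced (well bottom): (6,1,7) with a≤c, −a<b≤a
well minimum = a = 6

6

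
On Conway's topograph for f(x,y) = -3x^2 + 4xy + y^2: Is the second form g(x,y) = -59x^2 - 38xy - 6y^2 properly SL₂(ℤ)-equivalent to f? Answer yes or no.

D₁ = 28, D₂ = 28
river cycle of f (length 4): (1, 4, -3), (-3, 2, 2), (2, 2, -3), (-3, 4, 1)
river cycle of g (length 4): (1, 4, -3), (-3, 2, 2), (2, 2, -3), (-3, 4, 1)
cycles coincide ⇒ equivalent

yes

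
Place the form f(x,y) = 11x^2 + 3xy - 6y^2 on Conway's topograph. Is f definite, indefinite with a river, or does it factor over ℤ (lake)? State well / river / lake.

D = b²−4ac = 3² − 4·11·(-6) = 273
D > 0 non-square ⇒ indefinite ⇒ periodic river

river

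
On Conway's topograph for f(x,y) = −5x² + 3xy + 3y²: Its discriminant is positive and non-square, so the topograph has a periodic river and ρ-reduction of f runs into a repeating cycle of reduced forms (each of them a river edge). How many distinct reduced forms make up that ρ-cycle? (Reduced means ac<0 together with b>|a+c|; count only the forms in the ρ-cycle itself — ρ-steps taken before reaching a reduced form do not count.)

D = 69, ⌊√D⌋ = 8
river: ρ → (3,3,-5)
river: ρ → (-5,7,1)
river: ρ → (1,7,-5)
river: ρ → (-5,3,3)
ρ-cycle length = 4 (tail of 0 descent steps not counted)

4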